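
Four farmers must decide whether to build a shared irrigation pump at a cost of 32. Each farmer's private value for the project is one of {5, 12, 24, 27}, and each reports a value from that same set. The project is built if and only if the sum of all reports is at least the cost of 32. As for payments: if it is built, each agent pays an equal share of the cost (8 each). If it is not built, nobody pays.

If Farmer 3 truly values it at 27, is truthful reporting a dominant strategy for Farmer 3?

Yes

Check each profile of the others' reports and compare truth against every alternative report.
Others report (5, 5, 5): truth gives 19, best alternative gives 19.
Others report (5, 5, 12): truth gives 19, best alternative gives 19.
Others report (5, 5, 24): truth gives 19, best alternative gives 19.
Others report (5, 5, 27): truth gives 19, best alternative gives 19.
Others report (5, 12, 5): truth gives 19, best alternative gives 19.
Others report (5, 12, 12): truth gives 19, best alternative gives 19.
(Remaining 58 profiles checked similarly; truth is weakly best in each.)
In every case the truthful report is at least as good as any alternative, so it is a dominant strategy.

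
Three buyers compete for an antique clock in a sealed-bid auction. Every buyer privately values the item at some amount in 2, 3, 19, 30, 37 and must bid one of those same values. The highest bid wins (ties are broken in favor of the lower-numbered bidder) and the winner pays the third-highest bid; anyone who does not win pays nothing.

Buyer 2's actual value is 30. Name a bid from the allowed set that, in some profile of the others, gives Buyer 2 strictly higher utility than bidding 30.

Suppose Buyer 1 bids 2 and Buyer 3 bids 37.
Bid 30: loses, pays 0, utility 0.
Bid 37: wins, pays 2, utility 30 - 2 = 28.
So bidding 37 beats truth here (28 > 0).

37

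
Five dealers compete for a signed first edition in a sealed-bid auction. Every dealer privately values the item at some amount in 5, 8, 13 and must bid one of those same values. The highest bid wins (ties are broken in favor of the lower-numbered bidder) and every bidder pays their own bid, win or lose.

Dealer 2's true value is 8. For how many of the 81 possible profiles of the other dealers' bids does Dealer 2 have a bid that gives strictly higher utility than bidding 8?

73

Others bid (5, 5, 5, 13): truth gives -8; bid 5 gives -5 > -8. Violating.
Others bid (5, 5, 8, 13): truth gives -8; bid 5 gives -5 > -8. Violating.
Others bid (5, 5, 13, 5): truth gives -8; bid 5 gives -5 > -8. Violating.
Others bid (5, 5, 13, 8): truth gives -8; bid 5 gives -5 > -8. Violating.
Others bid (5, 5, 5, 5): truth gives 0; no alternative beats it.
Others bid (5, 5, 5, 8): truth gives 0; no alternative beats it.
(Checking all 81 profiles: 73 have a profitable deviation, 8 do not.)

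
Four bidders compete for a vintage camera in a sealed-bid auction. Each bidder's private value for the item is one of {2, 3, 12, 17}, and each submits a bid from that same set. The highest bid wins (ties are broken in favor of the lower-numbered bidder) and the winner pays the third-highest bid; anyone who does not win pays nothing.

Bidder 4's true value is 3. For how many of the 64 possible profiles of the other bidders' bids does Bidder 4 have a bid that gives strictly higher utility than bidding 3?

6

Others bid (2, 2, 3): truth gives 0; bid 12 gives 1 > 0. Violating.
Others bid (2, 2, 12): truth gives 0; bid 17 gives 1 > 0. Violating.
Others bid (2, 3, 2): truth gives 0; bid 12 gives 1 > 0. Violating.
Others bid (2, 12, 2): truth gives 0; bid 17 gives 1 > 0. Violating.
Others bid (2, 2, 2): truth gives 1; no alternative beats it.
Others bid (2, 2, 17): truth gives 0; no alternative beats it.
(Checking all 64 profiles: 6 have a profitable deviation, 58 do not.)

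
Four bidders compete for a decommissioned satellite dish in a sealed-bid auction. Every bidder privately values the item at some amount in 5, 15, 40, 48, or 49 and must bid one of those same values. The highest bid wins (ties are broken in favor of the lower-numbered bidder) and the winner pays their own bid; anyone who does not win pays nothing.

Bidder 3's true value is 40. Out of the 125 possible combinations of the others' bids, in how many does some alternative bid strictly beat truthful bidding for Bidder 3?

2

Others bid (5, 5, 5): truth gives 0; bid 15 gives 25 > 0. Violating.
Others bid (5, 5, 15): truth gives 0; bid 15 gives 25 > 0. Violating.
Others bid (5, 5, 40): truth gives 0; no alternative beats it.
Others bid (5, 5, 48): truth gives 0; no alternative beats it.
(Checking all 125 profiles: 2 have a profitable deviation, 123 do not.)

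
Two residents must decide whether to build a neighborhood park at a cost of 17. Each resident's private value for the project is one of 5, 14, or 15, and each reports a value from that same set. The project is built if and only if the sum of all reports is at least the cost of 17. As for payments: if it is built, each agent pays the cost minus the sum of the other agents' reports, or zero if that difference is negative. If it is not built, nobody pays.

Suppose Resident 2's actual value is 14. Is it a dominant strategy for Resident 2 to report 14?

Yes

Check each profile of the others' reports and compare truth against every alternative report.
Others report (15): truth gives 12, best alternative gives 12.
Others report (14): truth gives 11, best alternative gives 11.
Others report (5): truth gives 2, best alternative gives 2.
In every case the truthful report is at least as good as any alternative, so it is a dominant strategy.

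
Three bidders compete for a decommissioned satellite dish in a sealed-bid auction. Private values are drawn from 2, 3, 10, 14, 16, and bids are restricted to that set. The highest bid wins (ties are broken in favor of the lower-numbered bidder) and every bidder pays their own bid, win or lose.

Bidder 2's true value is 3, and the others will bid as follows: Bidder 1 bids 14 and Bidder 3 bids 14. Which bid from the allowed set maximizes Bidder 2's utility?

Bid 2: loses but pays 2, utility -2.
Bid 3: loses but pays 3, utility -3.
Bid 10: loses but pays 10, utility -10.
Bid 14: loses but pays 14, utility -14.
Bid 16: wins, pays 16, utility 3 - 16 = -13.
The best choice is 2 with utility -2.

2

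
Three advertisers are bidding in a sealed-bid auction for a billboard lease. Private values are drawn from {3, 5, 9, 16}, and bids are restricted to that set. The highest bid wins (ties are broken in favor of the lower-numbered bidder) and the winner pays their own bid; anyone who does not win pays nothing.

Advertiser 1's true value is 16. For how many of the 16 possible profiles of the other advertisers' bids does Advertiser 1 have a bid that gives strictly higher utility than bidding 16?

Others bid (3, 3): truth gives 0; bid 3 gives 13 > 0. Violating.
Others bid (3, 5): truth gives 0; bid 5 gives 11 > 0. Violating.
Others bid (3, 9): truth gives 0; bid 9 gives 7 > 0. Violating.
Others bid (5, 3): truth gives 0; bid 5 gives 11 > 0. Violating.
Others bid (3, 16): truth gives 0; no alternative beats it.
Others bid (5, 16): truth gives 0; no alternative beats it.
(Checking all 16 profiles: 9 have a profitable deviation, 7 do not.)

9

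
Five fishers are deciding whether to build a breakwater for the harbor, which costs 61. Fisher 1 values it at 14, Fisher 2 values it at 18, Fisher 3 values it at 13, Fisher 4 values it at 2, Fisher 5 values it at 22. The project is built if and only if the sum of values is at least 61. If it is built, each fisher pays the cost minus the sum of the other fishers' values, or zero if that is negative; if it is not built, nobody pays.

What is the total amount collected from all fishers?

Total value 69 ≥ cost 61, so it is built.
Fisher 1: others sum to 55; max(0, 61 - 55) = 6.
Fisher 2: others sum to 51; max(0, 61 - 51) = 10.
Fisher 3: others sum to 56; max(0, 61 - 56) = 5.
Fisher 4: others sum to 67; max(0, 61 - 67) = 0.
Fisher 5: others sum to 47; max(0, 61 - 47) = 14.
Total collected = 6 + 10 + 5 + 0 + 14 = 35.

35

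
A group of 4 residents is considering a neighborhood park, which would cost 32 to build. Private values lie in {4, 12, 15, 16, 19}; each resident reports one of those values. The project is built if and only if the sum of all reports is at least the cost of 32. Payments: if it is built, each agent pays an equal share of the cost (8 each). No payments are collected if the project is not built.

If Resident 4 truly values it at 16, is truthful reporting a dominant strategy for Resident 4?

Check each profile of the others' reports and compare truth against every alternative report.
Others report (4, 4, 12): truth gives 8, best alternative gives 8.
Others report (4, 4, 15): truth gives 8, best alternative gives 8.
Others report (4, 4, 16): truth gives 8, best alternative gives 8.
Others report (4, 4, 19): truth gives 8, best alternative gives 8.
Others report (4, 12, 4): truth gives 8, best alternative gives 8.
Others report (4, 12, 12): truth gives 8, best alternative gives 8.
(Remaining 119 profiles checked similarly; truth is weakly best in each.)
In every case the truthful report is at least as good as any alternative, so it is a dominant strategy.

Yes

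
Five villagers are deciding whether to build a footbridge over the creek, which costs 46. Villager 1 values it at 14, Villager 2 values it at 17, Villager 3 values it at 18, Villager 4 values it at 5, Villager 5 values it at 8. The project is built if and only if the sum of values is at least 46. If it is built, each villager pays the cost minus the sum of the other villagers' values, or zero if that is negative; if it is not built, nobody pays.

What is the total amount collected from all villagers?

3

Total value 62 ≥ cost 46, so it is built.
Villager 1: others sum to 48; max(0, 46 - 48) = 0.
Villager 2: others sum to 45; max(0, 46 - 45) = 1.
Villager 3: others sum to 44; max(0, 46 - 44) = 2.
Villager 4: others sum to 57; max(0, 46 - 57) = 0.
Villager 5: others sum to 54; max(0, 46 - 54) = 0.
Total collected = 0 + 1 + 2 + 0 + 0 = 3.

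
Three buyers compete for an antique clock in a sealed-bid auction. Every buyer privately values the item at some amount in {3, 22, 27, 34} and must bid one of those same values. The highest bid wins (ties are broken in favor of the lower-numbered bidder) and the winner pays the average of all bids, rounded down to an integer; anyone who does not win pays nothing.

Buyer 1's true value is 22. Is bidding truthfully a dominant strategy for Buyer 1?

Consider the case where Buyer 2 bids 3 and Buyer 3 bids 3.
Truthful bid 22: wins, pays 9, utility 22 - 9 = 13.
Bid 3 instead: wins, pays 3, utility 22 - 3 = 19.
Since 19 > 13, bidding 3 is strictly better here, so truthful bidding is not dominant.

No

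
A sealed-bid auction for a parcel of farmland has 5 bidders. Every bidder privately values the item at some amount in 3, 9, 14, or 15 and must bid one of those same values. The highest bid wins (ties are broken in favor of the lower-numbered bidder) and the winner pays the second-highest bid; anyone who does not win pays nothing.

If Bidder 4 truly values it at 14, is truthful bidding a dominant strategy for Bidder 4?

Check each profile of the others' bids and compare truth against every alternative bid.
Others bid (3, 3, 3, 3): truth gives 11, best alternative gives 11.
Others bid (3, 3, 3, 9): truth gives 5, best alternative gives 5.
Others bid (3, 3, 9, 3): truth gives 5, best alternative gives 5.
Others bid (3, 3, 9, 9): truth gives 5, best alternative gives 5.
Others bid (3, 9, 3, 3): truth gives 5, best alternative gives 5.
Others bid (3, 9, 3, 9): truth gives 5, best alternative gives 5.
(Remaining 250 profiles checked similarly; truth is weakly best in each.)
In every case the truthful bid is at least as good as any alternative, so it is a dominant strategy.

Yes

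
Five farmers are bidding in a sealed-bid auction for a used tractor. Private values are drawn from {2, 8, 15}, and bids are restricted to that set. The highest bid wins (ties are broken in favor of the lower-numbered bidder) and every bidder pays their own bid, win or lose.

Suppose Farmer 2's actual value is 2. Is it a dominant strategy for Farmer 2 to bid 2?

Yes

Check each profile of the others' bids and compare truth against every alternative bid.
Others bid (2, 2, 2, 15): truth gives -2, best alternative gives -8.
Others bid (2, 2, 8, 15): truth gives -2, best alternative gives -8.
Others bid (2, 2, 15, 2): truth gives -2, best alternative gives -8.
Others bid (2, 2, 15, 8): truth gives -2, best alternative gives -8.
Others bid (2, 2, 15, 15): truth gives -2, best alternative gives -8.
Others bid (2, 8, 2, 15): truth gives -2, best alternative gives -8.
(Remaining 75 profiles checked similarly; truth is weakly best in each.)
In every case the truthful bid is at least as good as any alternative, so it is a dominant strategy.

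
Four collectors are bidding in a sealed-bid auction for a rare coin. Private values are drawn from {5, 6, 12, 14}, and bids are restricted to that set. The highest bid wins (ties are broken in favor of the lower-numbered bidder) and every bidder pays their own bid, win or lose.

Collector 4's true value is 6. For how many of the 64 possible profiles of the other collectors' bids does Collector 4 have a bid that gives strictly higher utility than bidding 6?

63

Others bid (5, 5, 6): truth gives -6; bid 5 gives -5 > -6. Violating.
Others bid (5, 5, 12): truth gives -6; bid 5 gives -5 > -6. Violating.
Others bid (5, 5, 14): truth gives -6; bid 5 gives -5 > -6. Violating.
Others bid (5, 6, 5): truth gives -6; bid 5 gives -5 > -6. Violating.
Others bid (5, 5, 5): truth gives 0; no alternative beats it.
(Checking all 64 profiles: 63 have a profitable deviation, 1 does not.)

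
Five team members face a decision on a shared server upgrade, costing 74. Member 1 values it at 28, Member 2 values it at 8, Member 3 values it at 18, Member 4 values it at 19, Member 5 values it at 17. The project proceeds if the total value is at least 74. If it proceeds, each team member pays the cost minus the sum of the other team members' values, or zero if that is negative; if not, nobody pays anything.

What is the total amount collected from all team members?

18

Total value 90 ≥ cost 74, so it is built.
Member 1: others sum to 62; max(0, 74 - 62) = 12.
Member 2: others sum to 82; max(0, 74 - 82) = 0.
Member 3: others sum to 72; max(0, 74 - 72) = 2.
Member 4: others sum to 71; max(0, 74 - 71) = 3.
Member 5: others sum to 73; max(0, 74 - 73) = 1.
Total collected = 12 + 0 + 2 + 3 + 1 = 18.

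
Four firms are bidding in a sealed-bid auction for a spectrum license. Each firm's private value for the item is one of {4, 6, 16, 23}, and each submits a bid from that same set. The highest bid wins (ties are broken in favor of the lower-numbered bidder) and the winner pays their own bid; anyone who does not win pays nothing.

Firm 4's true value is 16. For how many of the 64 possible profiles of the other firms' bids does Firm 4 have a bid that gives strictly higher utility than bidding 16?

1

Others bid (4, 4, 4): truth gives 0; bid 6 gives 10 > 0. Violating.
Others bid (4, 4, 6): truth gives 0; no alternative beats it.
Others bid (4, 4, 16): truth gives 0; no alternative beats it.
(Checking all 64 profiles: 1 has a profitable deviation, 63 do not.)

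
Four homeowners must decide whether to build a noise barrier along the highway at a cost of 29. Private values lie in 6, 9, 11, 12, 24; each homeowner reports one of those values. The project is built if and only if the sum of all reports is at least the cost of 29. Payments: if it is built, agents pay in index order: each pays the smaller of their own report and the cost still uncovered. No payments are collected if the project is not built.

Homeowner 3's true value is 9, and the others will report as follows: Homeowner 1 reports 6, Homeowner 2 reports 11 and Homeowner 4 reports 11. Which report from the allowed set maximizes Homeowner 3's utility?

6

Report 6: project built, pays 6, utility 9 - 6 = 3.
Report 9: project built, pays 9, utility 9 - 9 = 0.
Report 11: project built, pays 11, utility 9 - 11 = -2.
Report 12: project built, pays 12, utility 9 - 12 = -3.
Report 24: project built, pays 12, utility 9 - 12 = -3.
The best choice is 6 with utility 3.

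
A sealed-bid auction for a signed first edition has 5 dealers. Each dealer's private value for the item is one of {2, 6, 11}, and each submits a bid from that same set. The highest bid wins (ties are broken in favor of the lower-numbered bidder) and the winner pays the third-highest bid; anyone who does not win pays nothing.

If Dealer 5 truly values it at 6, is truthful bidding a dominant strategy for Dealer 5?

No

Consider the case where Dealer 1 bids 2, Dealer 2 bids 2, Dealer 3 bids 2 and Dealer 4 bids 6.
Truthful bid 6: loses, pays 0, utility 0.
Bid 11 instead: wins, pays 2, utility 6 - 2 = 4.
Since 4 > 0, bidding 11 is strictly better here, so truthful bidding is not dominant.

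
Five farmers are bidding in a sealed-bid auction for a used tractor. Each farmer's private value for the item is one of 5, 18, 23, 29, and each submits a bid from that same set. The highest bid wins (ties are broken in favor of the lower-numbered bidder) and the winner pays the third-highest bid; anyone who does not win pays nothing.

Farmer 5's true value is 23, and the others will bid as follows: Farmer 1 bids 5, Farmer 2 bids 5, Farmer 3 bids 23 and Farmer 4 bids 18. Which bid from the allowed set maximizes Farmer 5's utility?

29

Bid 5: loses, pays 0, utility 0.
Bid 18: loses, pays 0, utility 0.
Bid 23: loses, pays 0, utility 0.
Bid 29: wins, pays 18, utility 23 - 18 = 5.
The best choice is 29 with utility 5.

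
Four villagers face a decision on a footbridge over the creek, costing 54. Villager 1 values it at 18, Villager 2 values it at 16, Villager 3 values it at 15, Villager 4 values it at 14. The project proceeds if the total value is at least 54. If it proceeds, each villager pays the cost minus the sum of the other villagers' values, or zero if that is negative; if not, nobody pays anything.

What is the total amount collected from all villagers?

27

Total value 63 ≥ cost 54, so it is built.
Villager 1: others sum to 45; max(0, 54 - 45) = 9.
Villager 2: others sum to 47; max(0, 54 - 47) = 7.
Villager 3: others sum to 48; max(0, 54 - 48) = 6.
Villager 4: others sum to 49; max(0, 54 - 49) = 5.
Total collected = 9 + 7 + 6 + 5 = 27.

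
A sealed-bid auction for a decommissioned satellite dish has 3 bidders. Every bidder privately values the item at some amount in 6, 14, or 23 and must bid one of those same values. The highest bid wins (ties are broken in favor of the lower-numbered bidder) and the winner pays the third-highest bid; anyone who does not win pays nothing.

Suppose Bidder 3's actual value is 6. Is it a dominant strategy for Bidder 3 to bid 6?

Check each profile of the others' bids and compare truth against every alternative bid.
Others bid (6, 6): truth gives 0, best alternative gives 0.
Others bid (6, 14): truth gives 0, best alternative gives 0.
Others bid (6, 23): truth gives 0, best alternative gives 0.
Others bid (14, 6): truth gives 0, best alternative gives 0.
Others bid (14, 14): truth gives 0, best alternative gives 0.
Others bid (14, 23): truth gives 0, best alternative gives 0.
(Remaining 3 profiles checked similarly; truth is weakly best in each.)
In every case the truthful bid is at least as good as any alternative, so it is a dominant strategy.

Yes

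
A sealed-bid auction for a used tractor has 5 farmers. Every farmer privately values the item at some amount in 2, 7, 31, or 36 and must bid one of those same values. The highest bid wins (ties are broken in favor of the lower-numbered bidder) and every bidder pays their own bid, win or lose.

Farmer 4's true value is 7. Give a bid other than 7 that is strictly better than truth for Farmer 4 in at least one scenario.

2

Suppose Farmer 1 bids 2, Farmer 2 bids 2, Farmer 3 bids 2 and Farmer 5 bids 31.
Bid 7: loses but pays 7, utility -7.
Bid 2: loses but pays 2, utility -2.
So bidding 2 beats truth here (-2 > -7).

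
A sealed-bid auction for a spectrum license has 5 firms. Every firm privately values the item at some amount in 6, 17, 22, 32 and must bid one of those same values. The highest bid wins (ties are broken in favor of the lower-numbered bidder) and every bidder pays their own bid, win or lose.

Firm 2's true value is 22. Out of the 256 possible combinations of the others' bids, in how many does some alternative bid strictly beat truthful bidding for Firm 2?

210

Others bid (6, 6, 6, 6): truth gives 0; bid 17 gives 5 > 0. Violating.
Others bid (6, 6, 6, 17): truth gives 0; bid 17 gives 5 > 0. Violating.
Others bid (6, 6, 6, 32): truth gives -22; bid 6 gives -6 > -22. Violating.
Others bid (6, 6, 17, 6): truth gives 0; bid 17 gives 5 > 0. Violating.
Others bid (6, 6, 6, 22): truth gives 0; no alternative beats it.
Others bid (6, 6, 17, 22): truth gives 0; no alternative beats it.
(Checking all 256 profiles: 210 have a profitable deviation, 46 do not.)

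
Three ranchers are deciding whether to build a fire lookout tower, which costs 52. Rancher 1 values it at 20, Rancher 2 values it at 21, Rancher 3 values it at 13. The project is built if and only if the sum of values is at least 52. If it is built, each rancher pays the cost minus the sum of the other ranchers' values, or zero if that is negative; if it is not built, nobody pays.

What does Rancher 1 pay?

18

Total value 54 ≥ cost 52, so the project is built.
The other ranchers' values sum to 34.
Cost minus that sum is 52 - 34 = 18.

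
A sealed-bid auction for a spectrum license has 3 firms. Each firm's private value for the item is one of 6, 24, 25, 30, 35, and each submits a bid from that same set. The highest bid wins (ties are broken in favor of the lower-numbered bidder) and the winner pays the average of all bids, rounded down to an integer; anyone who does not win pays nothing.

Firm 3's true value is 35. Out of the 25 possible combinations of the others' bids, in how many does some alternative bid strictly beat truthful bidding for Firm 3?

9

Others bid (6, 6): truth gives 20; bid 24 gives 23 > 20. Violating.
Others bid (6, 24): truth gives 14; bid 25 gives 17 > 14. Violating.
Others bid (6, 25): truth gives 13; bid 30 gives 15 > 13. Violating.
Others bid (24, 6): truth gives 14; bid 25 gives 17 > 14. Violating.
Others bid (6, 30): truth gives 12; no alternative beats it.
Others bid (6, 35): truth gives 0; no alternative beats it.
(Checking all 25 profiles: 9 have a profitable deviation, 16 do not.)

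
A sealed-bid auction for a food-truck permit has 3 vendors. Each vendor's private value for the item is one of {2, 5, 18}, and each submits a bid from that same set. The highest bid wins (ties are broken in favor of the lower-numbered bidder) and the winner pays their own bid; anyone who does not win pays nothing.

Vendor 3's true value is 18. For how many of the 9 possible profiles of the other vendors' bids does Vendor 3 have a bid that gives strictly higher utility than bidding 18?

1

Others bid (2, 2): truth gives 0; bid 5 gives 13 > 0. Violating.
Others bid (2, 5): truth gives 0; no alternative beats it.
Others bid (2, 18): truth gives 0; no alternative beats it.
(Checking all 9 profiles: 1 has a profitable deviation, 8 do not.)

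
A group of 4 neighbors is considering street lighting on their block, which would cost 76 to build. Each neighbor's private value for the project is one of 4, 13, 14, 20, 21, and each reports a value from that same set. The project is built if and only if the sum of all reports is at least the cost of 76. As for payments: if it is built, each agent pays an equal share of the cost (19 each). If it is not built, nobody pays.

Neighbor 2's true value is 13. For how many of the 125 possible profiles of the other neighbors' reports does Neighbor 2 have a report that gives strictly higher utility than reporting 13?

1

Others report (21, 21, 21): truth gives -6; report 4 gives 0 > -6. Violating.
Others report (4, 4, 4): truth gives 0; no alternative beats it.
Others report (4, 4, 13): truth gives 0; no alternative beats it.
(Checking all 125 profiles: 1 has a profitable deviation, 124 do not.)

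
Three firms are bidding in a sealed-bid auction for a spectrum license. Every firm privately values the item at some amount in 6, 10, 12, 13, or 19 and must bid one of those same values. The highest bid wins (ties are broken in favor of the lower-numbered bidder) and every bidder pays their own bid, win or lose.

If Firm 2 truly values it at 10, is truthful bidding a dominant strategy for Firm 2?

No

Consider the case where Firm 1 bids 6 and Firm 3 bids 12.
Truthful bid 10: loses but pays 10, utility -10.
Bid 6 instead: loses but pays 6, utility -6.
Since -6 > -10, bidding 6 is strictly better here, so truthful bidding is not dominant.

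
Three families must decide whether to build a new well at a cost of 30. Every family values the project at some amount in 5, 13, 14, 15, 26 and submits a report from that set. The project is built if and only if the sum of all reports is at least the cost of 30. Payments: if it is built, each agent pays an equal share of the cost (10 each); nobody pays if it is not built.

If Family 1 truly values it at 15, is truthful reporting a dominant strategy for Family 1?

No

Consider the case where Family 2 reports 5 and Family 3 reports 5.
Truthful report 15: project not built, utility 0.
Report 26 instead: project built, pays 10, utility 15 - 10 = 5.
Since 5 > 0, reporting 26 is strictly better here, so truthful reporting is not dominant.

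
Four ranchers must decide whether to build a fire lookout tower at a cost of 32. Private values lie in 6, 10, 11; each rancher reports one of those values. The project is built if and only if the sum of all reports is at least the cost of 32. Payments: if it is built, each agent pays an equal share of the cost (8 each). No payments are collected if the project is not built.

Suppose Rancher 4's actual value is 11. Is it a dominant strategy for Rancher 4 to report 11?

Check each profile of the others' reports and compare truth against every alternative report.
Others report (6, 6, 10): truth gives 3, best alternative gives 3.
Others report (6, 6, 11): truth gives 3, best alternative gives 3.
Others report (6, 10, 6): truth gives 3, best alternative gives 3.
Others report (6, 10, 10): truth gives 3, best alternative gives 3.
Others report (6, 10, 11): truth gives 3, best alternative gives 3.
Others report (6, 11, 6): truth gives 3, best alternative gives 3.
(Remaining 21 profiles checked similarly; truth is weakly best in each.)
In every case the truthful report is at least as good as any alternative, so it is a dominant strategy.

Yes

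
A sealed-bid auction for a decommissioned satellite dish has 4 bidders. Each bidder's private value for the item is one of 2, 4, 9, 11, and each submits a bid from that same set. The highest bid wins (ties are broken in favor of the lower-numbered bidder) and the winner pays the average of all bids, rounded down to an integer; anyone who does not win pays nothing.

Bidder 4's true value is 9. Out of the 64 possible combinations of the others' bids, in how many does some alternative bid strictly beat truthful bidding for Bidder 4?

Others bid (2, 2, 2): truth gives 6; bid 4 gives 7 > 6. Violating.
Others bid (2, 2, 9): truth gives 0; bid 11 gives 3 > 0. Violating.
Others bid (2, 4, 9): truth gives 0; bid 11 gives 3 > 0. Violating.
Others bid (2, 9, 2): truth gives 0; bid 11 gives 3 > 0. Violating.
Others bid (2, 2, 4): truth gives 5; no alternative beats it.
Others bid (2, 2, 11): truth gives 0; no alternative beats it.
(Checking all 64 profiles: 19 have a profitable deviation, 45 do not.)

19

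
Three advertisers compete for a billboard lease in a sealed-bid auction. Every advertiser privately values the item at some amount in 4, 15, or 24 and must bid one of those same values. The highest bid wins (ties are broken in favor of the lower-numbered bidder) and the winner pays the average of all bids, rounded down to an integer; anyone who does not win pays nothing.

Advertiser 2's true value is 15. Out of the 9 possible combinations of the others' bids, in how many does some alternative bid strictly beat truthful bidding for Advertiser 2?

Others bid (15, 4): truth gives 0; bid 24 gives 1 > 0. Violating.
Others bid (4, 4): truth gives 8; no alternative beats it.
Others bid (4, 15): truth gives 4; no alternative beats it.
(Checking all 9 profiles: 1 has a profitable deviation, 8 do not.)

1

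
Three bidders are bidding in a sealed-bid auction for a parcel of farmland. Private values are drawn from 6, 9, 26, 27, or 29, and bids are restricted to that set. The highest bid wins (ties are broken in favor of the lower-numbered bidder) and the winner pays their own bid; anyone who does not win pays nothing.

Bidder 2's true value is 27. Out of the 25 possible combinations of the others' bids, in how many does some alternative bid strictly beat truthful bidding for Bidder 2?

Others bid (6, 6): truth gives 0; bid 9 gives 18 > 0. Violating.
Others bid (6, 9): truth gives 0; bid 9 gives 18 > 0. Violating.
Others bid (6, 26): truth gives 0; bid 26 gives 1 > 0. Violating.
Others bid (9, 6): truth gives 0; bid 26 gives 1 > 0. Violating.
Others bid (6, 27): truth gives 0; no alternative beats it.
Others bid (6, 29): truth gives 0; no alternative beats it.
(Checking all 25 profiles: 6 have a profitable deviation, 19 do not.)

6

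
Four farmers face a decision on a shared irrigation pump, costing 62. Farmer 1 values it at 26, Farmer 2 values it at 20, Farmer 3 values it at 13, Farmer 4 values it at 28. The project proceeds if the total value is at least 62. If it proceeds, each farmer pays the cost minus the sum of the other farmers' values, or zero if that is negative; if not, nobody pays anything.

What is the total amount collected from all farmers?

Total value 87 ≥ cost 62, so it is built.
Farmer 1: others sum to 61; max(0, 62 - 61) = 1.
Farmer 2: others sum to 67; max(0, 62 - 67) = 0.
Farmer 3: others sum to 74; max(0, 62 - 74) = 0.
Farmer 4: others sum to 59; max(0, 62 - 59) = 3.
Total collected = 1 + 0 + 0 + 3 = 4.

4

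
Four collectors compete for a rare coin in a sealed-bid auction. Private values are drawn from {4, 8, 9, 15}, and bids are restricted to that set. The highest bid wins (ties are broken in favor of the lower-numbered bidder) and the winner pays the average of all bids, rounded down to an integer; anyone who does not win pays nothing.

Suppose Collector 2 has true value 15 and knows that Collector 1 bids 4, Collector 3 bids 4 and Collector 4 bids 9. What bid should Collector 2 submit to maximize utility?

9

Bid 4: loses, pays 0, utility 0.
Bid 8: loses, pays 0, utility 0.
Bid 9: wins, pays 6, utility 15 - 6 = 9.
Bid 15: wins, pays 8, utility 15 - 8 = 7.
The best choice is 9 with utility 9.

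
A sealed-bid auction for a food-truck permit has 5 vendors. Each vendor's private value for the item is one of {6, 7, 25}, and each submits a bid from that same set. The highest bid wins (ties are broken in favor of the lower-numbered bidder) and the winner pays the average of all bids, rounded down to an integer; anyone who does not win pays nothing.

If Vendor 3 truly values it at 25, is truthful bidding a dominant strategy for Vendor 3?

No

Consider the case where Vendor 1 bids 6, Vendor 2 bids 6, Vendor 4 bids 6 and Vendor 5 bids 6.
Truthful bid 25: wins, pays 9, utility 25 - 9 = 16.
Bid 7 instead: wins, pays 6, utility 25 - 6 = 19.
Since 19 > 16, bidding 7 is strictly better here, so truthful bidding is not dominant.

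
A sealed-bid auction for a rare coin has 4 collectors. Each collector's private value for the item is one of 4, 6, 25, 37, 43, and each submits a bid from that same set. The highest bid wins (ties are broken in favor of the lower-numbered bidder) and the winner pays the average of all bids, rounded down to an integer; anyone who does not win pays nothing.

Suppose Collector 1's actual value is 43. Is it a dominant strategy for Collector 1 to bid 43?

No

Consider the case where Collector 2 bids 4, Collector 3 bids 4 and Collector 4 bids 4.
Truthful bid 43: wins, pays 13, utility 43 - 13 = 30.
Bid 4 instead: wins, pays 4, utility 43 - 4 = 39.
Since 39 > 30, bidding 4 is strictly better here, so truthful bidding is not dominant.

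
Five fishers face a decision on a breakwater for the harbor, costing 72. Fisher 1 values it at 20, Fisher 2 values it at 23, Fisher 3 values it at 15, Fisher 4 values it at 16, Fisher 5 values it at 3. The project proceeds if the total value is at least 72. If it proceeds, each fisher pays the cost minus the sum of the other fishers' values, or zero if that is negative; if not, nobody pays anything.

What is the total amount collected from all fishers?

Total value 77 ≥ cost 72, so it is built.
Fisher 1: others sum to 57; max(0, 72 - 57) = 15.
Fisher 2: others sum to 54; max(0, 72 - 54) = 18.
Fisher 3: others sum to 62; max(0, 72 - 62) = 10.
Fisher 4: others sum to 61; max(0, 72 - 61) = 11.
Fisher 5: others sum to 74; max(0, 72 - 74) = 0.
Total collected = 15 + 18 + 10 + 11 + 0 = 54.

54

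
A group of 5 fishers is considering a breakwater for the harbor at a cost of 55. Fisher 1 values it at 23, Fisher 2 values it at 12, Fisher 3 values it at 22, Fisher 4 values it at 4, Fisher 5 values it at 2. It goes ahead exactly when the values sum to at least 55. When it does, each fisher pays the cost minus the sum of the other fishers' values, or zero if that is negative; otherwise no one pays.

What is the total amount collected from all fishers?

33

Total value 63 ≥ cost 55, so it is built.
Fisher 1: others sum to 40; max(0, 55 - 40) = 15.
Fisher 2: others sum to 51; max(0, 55 - 51) = 4.
Fisher 3: others sum to 41; max(0, 55 - 41) = 14.
Fisher 4: others sum to 59; max(0, 55 - 59) = 0.
Fisher 5: others sum to 61; max(0, 55 - 61) = 0.
Total collected = 15 + 4 + 14 + 0 + 0 = 33.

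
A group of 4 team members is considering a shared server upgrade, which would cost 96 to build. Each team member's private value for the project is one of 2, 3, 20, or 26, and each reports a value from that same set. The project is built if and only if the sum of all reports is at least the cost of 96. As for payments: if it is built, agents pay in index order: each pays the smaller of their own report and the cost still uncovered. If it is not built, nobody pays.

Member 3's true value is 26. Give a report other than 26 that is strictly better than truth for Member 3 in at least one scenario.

Suppose Member 1 reports 26, Member 2 reports 26 and Member 4 reports 26.
Report 26: project built, pays 26, utility 26 - 26 = 0.
Report 20: project built, pays 20, utility 26 - 20 = 6.
So reporting 20 beats truth here (6 > 0).

20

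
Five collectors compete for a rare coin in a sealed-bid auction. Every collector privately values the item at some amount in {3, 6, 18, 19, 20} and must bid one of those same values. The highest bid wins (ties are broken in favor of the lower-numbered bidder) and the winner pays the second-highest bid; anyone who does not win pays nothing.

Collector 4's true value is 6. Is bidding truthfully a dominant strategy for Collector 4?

Yes

Check each profile of the others' bids and compare truth against every alternative bid.
Others bid (3, 3, 3, 3): truth gives 3, best alternative gives 3.
Others bid (3, 3, 3, 6): truth gives 0, best alternative gives 0.
Others bid (3, 3, 3, 18): truth gives 0, best alternative gives 0.
Others bid (3, 3, 3, 19): truth gives 0, best alternative gives 0.
Others bid (3, 3, 3, 20): truth gives 0, best alternative gives 0.
Others bid (3, 3, 6, 3): truth gives 0, best alternative gives 0.
(Remaining 619 profiles checked similarly; truth is weakly best in each.)
In every case the truthful bid is at least as good as any alternative, so it is a dominant strategy.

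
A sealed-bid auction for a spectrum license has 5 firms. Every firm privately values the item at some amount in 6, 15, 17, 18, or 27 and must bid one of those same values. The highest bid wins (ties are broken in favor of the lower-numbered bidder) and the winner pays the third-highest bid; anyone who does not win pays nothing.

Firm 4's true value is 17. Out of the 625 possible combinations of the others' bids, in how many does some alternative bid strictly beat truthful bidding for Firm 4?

Others bid (6, 6, 6, 18): truth gives 0; bid 18 gives 11 > 0. Violating.
Others bid (6, 6, 6, 27): truth gives 0; bid 27 gives 11 > 0. Violating.
Others bid (6, 6, 15, 18): truth gives 0; bid 18 gives 2 > 0. Violating.
Others bid (6, 6, 15, 27): truth gives 0; bid 27 gives 2 > 0. Violating.
Others bid (6, 6, 6, 6): truth gives 11; no alternative beats it.
Others bid (6, 6, 6, 15): truth gives 11; no alternative beats it.
(Checking all 625 profiles: 64 have a profitable deviation, 561 do not.)

64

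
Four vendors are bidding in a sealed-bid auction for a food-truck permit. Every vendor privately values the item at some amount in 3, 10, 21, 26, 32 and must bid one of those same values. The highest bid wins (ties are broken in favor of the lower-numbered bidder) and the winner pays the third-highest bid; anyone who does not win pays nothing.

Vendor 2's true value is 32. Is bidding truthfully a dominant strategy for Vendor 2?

Check each profile of the others' bids and compare truth against every alternative bid.
Others bid (3, 3, 32): truth gives 29, best alternative gives 0.
Others bid (3, 32, 3): truth gives 29, best alternative gives 0.
Others bid (26, 3, 3): truth gives 29, best alternative gives 0.
Others bid (3, 10, 32): truth gives 22, best alternative gives 0.
Others bid (3, 32, 10): truth gives 22, best alternative gives 0.
Others bid (10, 3, 32): truth gives 22, best alternative gives 0.
(Remaining 119 profiles checked similarly; truth is weakly best in each.)
In every case the truthful bid is at least as good as any alternative, so it is a dominant strategy.

Yes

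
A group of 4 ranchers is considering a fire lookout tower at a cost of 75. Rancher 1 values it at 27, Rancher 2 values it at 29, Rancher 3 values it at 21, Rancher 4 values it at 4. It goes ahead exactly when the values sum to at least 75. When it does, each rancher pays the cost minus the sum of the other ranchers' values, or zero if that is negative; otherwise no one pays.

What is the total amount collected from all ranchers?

59

Total value 81 ≥ cost 75, so it is built.
Rancher 1: others sum to 54; max(0, 75 - 54) = 21.
Rancher 2: others sum to 52; max(0, 75 - 52) = 23.
Rancher 3: others sum to 60; max(0, 75 - 60) = 15.
Rancher 4: others sum to 77; max(0, 75 - 77) = 0.
Total collected = 21 + 23 + 15 + 0 = 59.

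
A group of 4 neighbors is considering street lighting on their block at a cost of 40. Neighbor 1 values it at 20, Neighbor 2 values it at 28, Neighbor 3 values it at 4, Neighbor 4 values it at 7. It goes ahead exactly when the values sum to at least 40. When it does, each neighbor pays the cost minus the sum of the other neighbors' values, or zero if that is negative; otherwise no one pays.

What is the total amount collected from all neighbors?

Total value 59 ≥ cost 40, so it is built.
Neighbor 1: others sum to 39; max(0, 40 - 39) = 1.
Neighbor 2: others sum to 31; max(0, 40 - 31) = 9.
Neighbor 3: others sum to 55; max(0, 40 - 55) = 0.
Neighbor 4: others sum to 52; max(0, 40 - 52) = 0.
Total collected = 1 + 9 + 0 + 0 = 10.

10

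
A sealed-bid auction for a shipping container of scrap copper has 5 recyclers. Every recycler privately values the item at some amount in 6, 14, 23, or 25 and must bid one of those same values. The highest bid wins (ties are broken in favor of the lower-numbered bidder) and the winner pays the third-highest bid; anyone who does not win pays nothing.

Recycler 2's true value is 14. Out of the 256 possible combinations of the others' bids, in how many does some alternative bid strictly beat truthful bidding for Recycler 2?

8

Others bid (6, 6, 6, 23): truth gives 0; bid 23 gives 8 > 0. Violating.
Others bid (6, 6, 6, 25): truth gives 0; bid 25 gives 8 > 0. Violating.
Others bid (6, 6, 23, 6): truth gives 0; bid 23 gives 8 > 0. Violating.
Others bid (6, 6, 25, 6): truth gives 0; bid 25 gives 8 > 0. Violating.
Others bid (6, 6, 6, 6): truth gives 8; no alternative beats it.
Others bid (6, 6, 6, 14): truth gives 8; no alternative beats it.
(Checking all 256 profiles: 8 have a profitable deviation, 248 do not.)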